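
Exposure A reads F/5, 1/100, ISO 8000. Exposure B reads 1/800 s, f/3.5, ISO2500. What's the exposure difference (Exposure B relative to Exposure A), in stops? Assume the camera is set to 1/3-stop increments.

3 2/3 stops darker

Aperture: f/5 → f/4.5 → f/4 → f/3.5 — 1 stop opened up (brighter).
Shutter speed: 1/100 → 1/125 → 1/160 → 1/200 → 1/250 → 1/320 → 1/400 → 1/500 → 1/640 → 1/800 — 3 stops faster (darker).
ISO: 8000 → 6400 → 5000 → 4000 → 3200 → 2500 — 1 2/3 stops lower (darker).
Net: +1 −3 −1 2/3 = −3 2/3 stops.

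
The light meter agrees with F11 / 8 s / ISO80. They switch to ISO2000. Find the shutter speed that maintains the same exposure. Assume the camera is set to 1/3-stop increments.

ISO: 80 → 100 → 125 → 160 → 200 → 250 → 320 → 400 → 500 → 640 → 800 → 1000 → 1250 → 1600 → 2000 — 4 2/3 stops raised (brighter).
Need 4 2/3 stops darker from the shutter speed: 8 → 6 → 5 → 4 → 3.2 → 2.5 → 2 → 1.6 → 1.3 → 1 → 0.8 → 0.6 → 0.5 → 0.4 → 0.3.

0.3 s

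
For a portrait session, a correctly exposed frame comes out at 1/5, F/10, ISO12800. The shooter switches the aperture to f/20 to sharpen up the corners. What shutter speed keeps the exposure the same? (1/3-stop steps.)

Aperture: f/10 → f/11 → f/13 → f/14 → f/16 → f/18 → f/20 — 2 stops stopped down (darker).
Need 2 stops brighter from the shutter speed: 1/5 → 1/4 → 0.3 → 0.4 → 0.5 → 0.6 → 0.8.

0.8 s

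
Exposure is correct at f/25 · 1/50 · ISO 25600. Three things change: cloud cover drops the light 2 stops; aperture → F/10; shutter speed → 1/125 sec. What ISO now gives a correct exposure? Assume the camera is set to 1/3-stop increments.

ISO 40000

Scene light: 2 stops darker.
Aperture: f/25 → f/22 → f/20 → f/18 → f/16 → f/14 → f/13 → f/11 → f/10 — 2 2/3 stops opened up (brighter).
Shutter speed: 1/50 → 1/60 → 1/80 → 1/100 → 1/125 — 1 1/3 stops faster (darker).
Net so far: 2/3 stop darker. ISO: 25600 → 32000 → 40000.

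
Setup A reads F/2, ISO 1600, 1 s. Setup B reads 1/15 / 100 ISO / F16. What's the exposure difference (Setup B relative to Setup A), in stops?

14 stops darker

Aperture: f/2 → f/2.8 → f/4 → f/5.6 → f/8 → f/11 → f/16 — 6 stops narrower (darker).
Shutter speed: 1 → 1/2 → 1/4 → 1/8 → 1/15 — 4 stops faster (darker).
ISO: 1600 → 800 → 400 → 200 → 100 — 4 stops dropped (darker).
Net: −6 −4 −4 = −14 stops.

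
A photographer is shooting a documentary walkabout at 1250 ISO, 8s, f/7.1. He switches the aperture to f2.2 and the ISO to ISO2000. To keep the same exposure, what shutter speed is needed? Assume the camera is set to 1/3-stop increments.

0.5 s

Aperture: f/7.1 → f/6.3 → f/5.6 → f/5 → f/4.5 → f/4 → f/3.5 → f/3.2 → f/2.8 → f/2.5 → f/2.2 — 3 1/3 stops opened up (brighter).
ISO: 1250 → 1600 → 2000 — 2/3 stop raised (brighter).
Net change so far: 4 stops brighter. Offset with the shutter speed: 8 → 6 → 5 → 4 → 3.2 → 2.5 → 2 → 1.6 → 1.3 → 1 → 0.8 → 0.6 → 0.5.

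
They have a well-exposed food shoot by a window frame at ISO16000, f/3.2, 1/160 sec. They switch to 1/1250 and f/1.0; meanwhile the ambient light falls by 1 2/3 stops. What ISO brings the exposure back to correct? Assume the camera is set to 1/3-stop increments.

Scene light: 1 2/3 stops darker.
Shutter speed: 1/160 → 1/200 → 1/250 → 1/320 → 1/400 → 1/500 → 1/640 → 1/800 → 1/1000 → 1/1250 — 3 stops faster (darker).
Aperture: f/3.2 → f/2.8 → f/2.5 → f/2.2 → f/2 → f/1.8 → f/1.6 → f/1.4 → f/1.2 → f/1.1 → f/1.0 — 3 1/3 stops wider (brighter).
Net so far: 1 1/3 stops darker. ISO: 16000 → 20000 → 25600 → 32000 → 40000.

ISO 40000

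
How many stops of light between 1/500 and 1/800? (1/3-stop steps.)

1/500 → 1/640 → 1/800 — count the steps: 2 third-stops = 2/3 stop.

2/3 stop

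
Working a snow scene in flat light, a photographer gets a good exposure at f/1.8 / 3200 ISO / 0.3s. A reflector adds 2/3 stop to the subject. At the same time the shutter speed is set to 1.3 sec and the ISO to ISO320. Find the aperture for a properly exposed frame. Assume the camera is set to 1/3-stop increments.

f/1.4

Scene light: 2/3 stop brighter.
Shutter speed: 0.3 → 0.4 → 0.5 → 0.6 → 0.8 → 1 → 1.3 — 2 stops longer (brighter).
ISO: 3200 → 2500 → 2000 → 1600 → 1250 → 1000 → 800 → 640 → 500 → 400 → 320 — 3 1/3 stops dropped (darker).
Net so far: 2/3 stop darker. Aperture: f/1.8 → f/1.6 → f/1.4.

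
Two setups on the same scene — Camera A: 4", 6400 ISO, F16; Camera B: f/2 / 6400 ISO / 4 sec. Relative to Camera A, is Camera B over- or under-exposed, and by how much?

Aperture: f/16 → f/11 → f/8 → f/5.6 → f/4 → f/2.8 → f/2 — 6 stops opened up (brighter).
Shutter speed: unchanged.
ISO: unchanged.
Net: +6 = +6 stops.

6 stops brighter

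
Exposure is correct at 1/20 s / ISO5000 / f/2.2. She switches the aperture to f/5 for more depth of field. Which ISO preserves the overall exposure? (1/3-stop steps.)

ISO 25600

Aperture: f/2.2 → f/2.5 → f/2.8 → f/3.2 → f/3.5 → f/4 → f/4.5 → f/5 — 2 1/3 stops narrower (darker).
Need 2 1/3 stops brighter from the ISO: 5000 → 6400 → 8000 → 10000 → 12800 → 16000 → 20000 → 25600.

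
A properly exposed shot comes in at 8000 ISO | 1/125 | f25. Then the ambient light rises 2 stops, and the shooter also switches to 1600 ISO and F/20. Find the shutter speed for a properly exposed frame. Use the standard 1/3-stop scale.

1/160s

Scene light: 2 stops brighter.
ISO: 8000 → 6400 → 5000 → 4000 → 3200 → 2500 → 2000 → 1600 — 2 1/3 stops dropped (darker).
Aperture: f/25 → f/22 → f/20 — 2/3 stop larger aperture (brighter).
Net so far: 1/3 stop brighter. Shutter speed: 1/125 → 1/160.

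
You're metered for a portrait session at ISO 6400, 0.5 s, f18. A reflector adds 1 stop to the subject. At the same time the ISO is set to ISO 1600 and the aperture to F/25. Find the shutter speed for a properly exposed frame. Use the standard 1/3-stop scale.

2 s

Scene light: 1 stop brighter.
ISO: 6400 → 5000 → 4000 → 3200 → 2500 → 2000 → 1600 — 2 stops lower (darker).
Aperture: f/18 → f/20 → f/22 → f/25 — 1 stop smaller aperture (darker).
Net so far: 2 stops darker. Shutter speed: 0.5 → 0.6 → 0.8 → 1 → 1.3 → 1.6 → 2.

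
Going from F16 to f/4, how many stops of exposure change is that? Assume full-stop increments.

4 stops

f/16 → f/11 → f/8 → f/5.6 → f/4 — count the steps: 4 stops.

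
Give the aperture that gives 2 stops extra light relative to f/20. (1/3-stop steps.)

f/10

Aperture: f/20 → f/18 → f/16 → f/14 → f/13 → f/11 → f/10 — 2 stops wider (brighter).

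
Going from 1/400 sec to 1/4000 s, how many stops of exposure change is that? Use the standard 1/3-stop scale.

1/400 → 1/500 → 1/640 → 1/800 → 1/1000 → 1/1250 → 1/1600 → 1/2000 → 1/2500 → 1/3200 → 1/4000 — count the steps: 10 third-stops = 3 1/3 stops.

3 1/3 stops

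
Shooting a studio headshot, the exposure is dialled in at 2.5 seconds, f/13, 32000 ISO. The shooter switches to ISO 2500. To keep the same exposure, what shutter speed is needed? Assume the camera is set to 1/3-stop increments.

ISO: 32000 → 25600 → 20000 → 16000 → 12800 → 10000 → 8000 → 6400 → 5000 → 4000 → 3200 → 2500 — 3 2/3 stops dropped (darker).
Need 3 2/3 stops brighter from the shutter speed: 2.5 → 3.2 → 4 → 5 → 6 → 8 → 10 → 13 → 15 → 20 → 25 → 30.

30 s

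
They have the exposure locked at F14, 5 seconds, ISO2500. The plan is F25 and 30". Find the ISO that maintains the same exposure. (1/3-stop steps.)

ISO 1250

Aperture: f/14 → f/16 → f/18 → f/20 → f/22 → f/25 — 1 2/3 stops narrower (darker).
Shutter speed: 5 → 6 → 8 → 10 → 13 → 15 → 20 → 25 → 30 — 2 2/3 stops slower (brighter).
Net change so far: 1 stop brighter. Offset with the ISO: 2500 → 2000 → 1600 → 1250.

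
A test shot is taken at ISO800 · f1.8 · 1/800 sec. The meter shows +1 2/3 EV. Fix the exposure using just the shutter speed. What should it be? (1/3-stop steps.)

Overexposed by 1 2/3 stops → need 1 2/3 stops darker.
Shutter speed: 1/800 → 1/1000 → 1/1250 → 1/1600 → 1/2000 → 1/2500.

1/2500s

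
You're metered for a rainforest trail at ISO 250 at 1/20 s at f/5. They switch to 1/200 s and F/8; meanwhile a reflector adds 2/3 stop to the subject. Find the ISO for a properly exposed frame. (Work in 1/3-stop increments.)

ISO 4000

Scene light: 2/3 stop brighter.
Shutter speed: 1/20 → 1/25 → 1/30 → 1/40 → 1/50 → 1/60 → 1/80 → 1/100 → 1/125 → 1/160 → 1/200 — 3 1/3 stops shorter (darker).
Aperture: f/5 → f/5.6 → f/6.3 → f/7.1 → f/8 — 1 1/3 stops narrower (darker).
Net so far: 4 stops darker. ISO: 250 → 320 → 400 → 500 → 640 → 800 → 1000 → 1250 → 1600 → 2000 → 2500 → 3200 → 4000.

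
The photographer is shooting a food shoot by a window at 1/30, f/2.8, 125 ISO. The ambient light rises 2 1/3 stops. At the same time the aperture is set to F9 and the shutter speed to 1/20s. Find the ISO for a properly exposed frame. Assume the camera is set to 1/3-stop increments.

Scene light: 2 1/3 stops brighter.
Aperture: f/2.8 → f/3.2 → f/3.5 → f/4 → f/4.5 → f/5 → f/5.6 → f/6.3 → f/7.1 → f/8 → f/9 — 3 1/3 stops stopped down (darker).
Shutter speed: 1/30 → 1/25 → 1/20 — 2/3 stop slower (brighter).
Net so far: 1/3 stop darker. ISO: 125 → 160.

ISO 160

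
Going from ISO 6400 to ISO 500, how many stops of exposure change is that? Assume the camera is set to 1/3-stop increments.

3 2/3 stops

6400 → 5000 → 4000 → 3200 → 2500 → 2000 → 1600 → 1250 → 1000 → 800 → 640 → 500 — count the steps: 11 third-stops = 3 2/3 stops.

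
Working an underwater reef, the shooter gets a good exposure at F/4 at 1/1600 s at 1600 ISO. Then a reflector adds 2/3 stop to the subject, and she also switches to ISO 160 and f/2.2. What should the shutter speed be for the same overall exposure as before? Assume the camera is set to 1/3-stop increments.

Scene light: 2/3 stop brighter.
ISO: 1600 → 1250 → 1000 → 800 → 640 → 500 → 400 → 320 → 250 → 200 → 160 — 3 1/3 stops lower (darker).
Aperture: f/4 → f/3.5 → f/3.2 → f/2.8 → f/2.5 → f/2.2 — 1 2/3 stops larger aperture (brighter).
Net so far: 1 stop darker. Shutter speed: 1/1600 → 1/1250 → 1/1000 → 1/800.

1/800s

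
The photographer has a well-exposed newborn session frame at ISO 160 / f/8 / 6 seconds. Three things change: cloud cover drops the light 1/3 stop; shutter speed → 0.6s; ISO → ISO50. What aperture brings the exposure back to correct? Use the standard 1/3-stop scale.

f/1.2

Scene light: 1/3 stop darker.
Shutter speed: 6 → 5 → 4 → 3.2 → 2.5 → 2 → 1.6 → 1.3 → 1 → 0.8 → 0.6 — 3 1/3 stops shorter (darker).
ISO: 160 → 125 → 100 → 80 → 64 → 50 — 1 2/3 stops lower (darker).
Net so far: 5 1/3 stops darker. Aperture: f/8 → f/7.1 → f/6.3 → f/5.6 → f/5 → f/4.5 → f/4 → f/3.5 → f/3.2 → f/2.8 → f/2.5 → f/2.2 → f/2 → f/1.8 → f/1.6 → f/1.4 → f/1.2.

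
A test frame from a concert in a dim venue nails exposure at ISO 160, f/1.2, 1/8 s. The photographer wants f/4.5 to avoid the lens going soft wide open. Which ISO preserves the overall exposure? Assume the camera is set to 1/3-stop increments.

ISO 2000

Aperture: f/1.2 → f/1.4 → f/1.6 → f/1.8 → f/2 → f/2.2 → f/2.5 → f/2.8 → f/3.2 → f/3.5 → f/4 → f/4.5 — 3 2/3 stops narrower (darker).
Need 3 2/3 stops brighter from the ISO: 160 → 200 → 250 → 320 → 400 → 500 → 640 → 800 → 1000 → 1250 → 1600 → 2000.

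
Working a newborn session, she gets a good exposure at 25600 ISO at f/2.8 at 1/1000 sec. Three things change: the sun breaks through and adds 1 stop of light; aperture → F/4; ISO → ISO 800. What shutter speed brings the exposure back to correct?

Scene light: 1 stop brighter.
Aperture: f/2.8 → f/4 — 1 stop stopped down (darker).
ISO: 25600 → 12800 → 6400 → 3200 → 1600 → 800 — 5 stops lower (darker).
Net so far: 5 stops darker. Shutter speed: 1/1000 → 1/500 → 1/250 → 1/125 → 1/60 → 1/30.

1/30s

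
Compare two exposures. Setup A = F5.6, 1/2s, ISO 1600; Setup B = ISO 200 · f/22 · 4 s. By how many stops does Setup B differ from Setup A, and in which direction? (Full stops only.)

4 stops darker

Aperture: f/5.6 → f/8 → f/11 → f/16 → f/22 — 4 stops narrower (darker).
Shutter speed: 1/2 → 1 → 2 → 4 — 3 stops slower (brighter).
ISO: 1600 → 800 → 400 → 200 — 3 stops dropped (darker).
Net: −4 +3 −3 = −4 stops.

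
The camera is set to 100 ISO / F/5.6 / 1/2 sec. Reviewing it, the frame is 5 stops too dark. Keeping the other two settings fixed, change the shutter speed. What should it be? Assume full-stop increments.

15 s

Underexposed by 5 stops → need 5 stops brighter.
Shutter speed: 1/2 → 1 → 2 → 4 → 8 → 15.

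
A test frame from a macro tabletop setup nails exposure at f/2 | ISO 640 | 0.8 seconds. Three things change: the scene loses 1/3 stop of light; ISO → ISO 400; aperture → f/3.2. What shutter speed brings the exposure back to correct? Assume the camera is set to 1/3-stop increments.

Scene light: 1/3 stop darker.
ISO: 640 → 500 → 400 — 2/3 stop lower (darker).
Aperture: f/2 → f/2.2 → f/2.5 → f/2.8 → f/3.2 — 1 1/3 stops narrower (darker).
Net so far: 2 1/3 stops darker. Shutter speed: 0.8 → 1 → 1.3 → 1.6 → 2 → 2.5 → 3.2 → 4.

4 s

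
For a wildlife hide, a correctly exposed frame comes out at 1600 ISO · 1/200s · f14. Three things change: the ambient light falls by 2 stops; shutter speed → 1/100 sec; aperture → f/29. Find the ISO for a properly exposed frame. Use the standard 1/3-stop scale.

Scene light: 2 stops darker.
Shutter speed: 1/200 → 1/160 → 1/125 → 1/100 — 1 stop longer (brighter).
Aperture: f/14 → f/16 → f/18 → f/20 → f/22 → f/25 → f/29 — 2 stops stopped down (darker).
Net so far: 3 stops darker. ISO: 1600 → 2000 → 2500 → 3200 → 4000 → 5000 → 6400 → 8000 → 10000 → 12800.

ISO 12800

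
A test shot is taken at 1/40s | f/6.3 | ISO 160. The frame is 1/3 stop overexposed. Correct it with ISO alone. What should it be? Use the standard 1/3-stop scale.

ISO 125

Overexposed by 1/3 stop → need 1/3 stop darker.
ISO: 160 → 125.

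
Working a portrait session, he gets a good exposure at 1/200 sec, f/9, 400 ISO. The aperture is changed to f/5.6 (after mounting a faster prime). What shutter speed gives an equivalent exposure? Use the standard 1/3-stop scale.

Aperture: f/9 → f/8 → f/7.1 → f/6.3 → f/5.6 — 1 1/3 stops opened up (brighter).
Need 1 1/3 stops darker from the shutter speed: 1/200 → 1/250 → 1/320 → 1/400 → 1/500.

1/500s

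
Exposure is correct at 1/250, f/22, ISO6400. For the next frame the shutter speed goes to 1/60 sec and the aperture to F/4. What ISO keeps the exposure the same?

Shutter speed: 1/250 → 1/125 → 1/60 — 2 stops longer (brighter).
Aperture: f/22 → f/16 → f/11 → f/8 → f/5.6 → f/4 — 5 stops wider (brighter).
Net change so far: 7 stops brighter. Offset with the ISO: 6400 → 3200 → 1600 → 800 → 400 → 200 → 100 → 50.

ISO 50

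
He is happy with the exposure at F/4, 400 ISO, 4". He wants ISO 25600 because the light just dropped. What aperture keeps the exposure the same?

f/32

ISO: 400 → 800 → 1600 → 3200 → 6400 → 12800 → 25600 — 6 stops higher (brighter).
Need 6 stops darker from the aperture: f/4 → f/5.6 → f/8 → f/11 → f/16 → f/22 → f/32.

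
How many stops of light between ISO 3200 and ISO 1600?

3200 → 1600 — count the steps: 1 stop.

1 stop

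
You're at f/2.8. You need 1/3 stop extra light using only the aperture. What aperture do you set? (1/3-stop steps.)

Aperture: f/2.8 → f/2.5 — 1/3 stop opened up (brighter).

f/2.5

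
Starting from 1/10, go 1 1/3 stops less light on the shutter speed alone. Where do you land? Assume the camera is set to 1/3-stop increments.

1/25s

Shutter speed: 1/10 → 1/13 → 1/15 → 1/20 → 1/25 — 1 1/3 stops shorter (darker).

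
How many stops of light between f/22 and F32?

f/22 → f/32 — count the steps: 1 stop.

1 stop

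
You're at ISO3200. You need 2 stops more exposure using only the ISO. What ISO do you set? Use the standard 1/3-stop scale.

ISO: 3200 → 4000 → 5000 → 6400 → 8000 → 10000 → 12800 — 2 stops higher (brighter).

ISO 12800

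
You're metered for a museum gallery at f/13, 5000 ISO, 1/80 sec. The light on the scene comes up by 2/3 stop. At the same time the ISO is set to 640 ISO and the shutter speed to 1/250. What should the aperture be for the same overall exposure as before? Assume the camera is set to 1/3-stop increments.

Scene light: 2/3 stop brighter.
ISO: 5000 → 4000 → 3200 → 2500 → 2000 → 1600 → 1250 → 1000 → 800 → 640 — 3 stops dropped (darker).
Shutter speed: 1/80 → 1/100 → 1/125 → 1/160 → 1/200 → 1/250 — 1 2/3 stops faster (darker).
Net so far: 4 stops darker. Aperture: f/13 → f/11 → f/10 → f/9 → f/8 → f/7.1 → f/6.3 → f/5.6 → f/5 → f/4.5 → f/4 → f/3.5 → f/3.2.

f/3.2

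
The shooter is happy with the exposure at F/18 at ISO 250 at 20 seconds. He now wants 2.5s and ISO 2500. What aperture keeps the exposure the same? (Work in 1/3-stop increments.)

Shutter speed: 20 → 15 → 13 → 10 → 8 → 6 → 5 → 4 → 3.2 → 2.5 — 3 stops shorter (darker).
ISO: 250 → 320 → 400 → 500 → 640 → 800 → 1000 → 1250 → 1600 → 2000 → 2500 — 3 1/3 stops raised (brighter).
Net change so far: 1/3 stop brighter. Offset with the aperture: f/18 → f/20.

f/20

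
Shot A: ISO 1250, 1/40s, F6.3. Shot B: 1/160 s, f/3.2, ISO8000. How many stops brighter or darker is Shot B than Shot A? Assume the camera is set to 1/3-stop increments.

Aperture: f/6.3 → f/5.6 → f/5 → f/4.5 → f/4 → f/3.5 → f/3.2 — 2 stops opened up (brighter).
Shutter speed: 1/40 → 1/50 → 1/60 → 1/80 → 1/100 → 1/125 → 1/160 — 2 stops shorter (darker).
ISO: 1250 → 1600 → 2000 → 2500 → 3200 → 4000 → 5000 → 6400 → 8000 — 2 2/3 stops raised (brighter).
Net: +2 −2 +2 2/3 = +2 2/3 stops.

2 2/3 stops brighter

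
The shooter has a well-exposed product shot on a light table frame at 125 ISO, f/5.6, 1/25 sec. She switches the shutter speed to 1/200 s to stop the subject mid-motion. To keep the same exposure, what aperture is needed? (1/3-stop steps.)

f/2

Shutter speed: 1/25 → 1/30 → 1/40 → 1/50 → 1/60 → 1/80 → 1/100 → 1/125 → 1/160 → 1/200 — 3 stops faster (darker).
Need 3 stops brighter from the aperture: f/5.6 → f/5 → f/4.5 → f/4 → f/3.5 → f/3.2 → f/2.8 → f/2.5 → f/2.2 → f/2.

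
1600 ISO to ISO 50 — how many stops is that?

1600 → 800 → 400 → 200 → 100 → 50 — count the steps: 5 stops.

5 stops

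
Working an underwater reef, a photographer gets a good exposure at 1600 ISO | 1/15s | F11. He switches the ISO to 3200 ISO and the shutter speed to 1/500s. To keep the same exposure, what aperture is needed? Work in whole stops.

f/2.8

ISO: 1600 → 3200 — 1 stop raised (brighter).
Shutter speed: 1/15 → 1/30 → 1/60 → 1/125 → 1/250 → 1/500 — 5 stops faster (darker).
Net change so far: 4 stops darker. Offset with the aperture: f/11 → f/8 → f/5.6 → f/4 → f/2.8.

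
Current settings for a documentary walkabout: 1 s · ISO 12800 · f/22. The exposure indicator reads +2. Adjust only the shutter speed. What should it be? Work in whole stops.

Overexposed by 2 stops → need 2 stops darker.
Shutter speed: 1 → 1/2 → 1/4.

1/4s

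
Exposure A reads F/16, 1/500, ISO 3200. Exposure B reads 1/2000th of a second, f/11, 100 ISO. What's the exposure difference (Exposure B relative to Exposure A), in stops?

Aperture: f/16 → f/11 — 1 stop wider (brighter).
Shutter speed: 1/500 → 1/1000 → 1/2000 — 2 stops faster (darker).
ISO: 3200 → 1600 → 800 → 400 → 200 → 100 — 5 stops dropped (darker).
Net: +1 −2 −5 = −6 stops.

6 stops darker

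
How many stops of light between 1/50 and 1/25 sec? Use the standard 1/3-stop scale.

1 stop

1/50 → 1/40 → 1/30 → 1/25 — count the steps: 3 third-stops = 1 stop.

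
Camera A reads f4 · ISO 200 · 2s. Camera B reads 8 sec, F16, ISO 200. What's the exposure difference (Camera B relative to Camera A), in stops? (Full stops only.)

Aperture: f/4 → f/5.6 → f/8 → f/11 → f/16 — 4 stops stopped down (darker).
Shutter speed: 2 → 4 → 8 — 2 stops slower (brighter).
ISO: unchanged.
Net: −4 +2 = −2 stops.

2 stops darker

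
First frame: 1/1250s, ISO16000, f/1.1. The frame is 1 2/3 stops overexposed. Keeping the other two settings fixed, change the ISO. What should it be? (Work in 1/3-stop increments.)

Overexposed by 1 2/3 stops → need 1 2/3 stops darker.
ISO: 16000 → 12800 → 10000 → 8000 → 6400 → 5000.

ISO 5000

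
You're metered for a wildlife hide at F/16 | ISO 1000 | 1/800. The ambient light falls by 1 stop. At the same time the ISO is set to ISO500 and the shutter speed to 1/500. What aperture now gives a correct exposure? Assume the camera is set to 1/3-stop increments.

f/10

Scene light: 1 stop darker.
ISO: 1000 → 800 → 640 → 500 — 1 stop lower (darker).
Shutter speed: 1/800 → 1/640 → 1/500 — 2/3 stop longer (brighter).
Net so far: 1 1/3 stops darker. Aperture: f/16 → f/14 → f/13 → f/11 → f/10.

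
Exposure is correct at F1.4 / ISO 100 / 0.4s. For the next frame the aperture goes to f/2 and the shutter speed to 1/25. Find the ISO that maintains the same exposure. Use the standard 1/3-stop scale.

ISO 2000

Aperture: f/1.4 → f/1.6 → f/1.8 → f/2 — 1 stop smaller aperture (darker).
Shutter speed: 0.4 → 0.3 → 1/4 → 1/5 → 1/6 → 1/8 → 1/10 → 1/13 → 1/15 → 1/20 → 1/25 — 3 1/3 stops shorter (darker).
Net change so far: 4 1/3 stops darker. Offset with the ISO: 100 → 125 → 160 → 200 → 250 → 320 → 400 → 500 → 640 → 800 → 1000 → 1250 → 1600 → 2000.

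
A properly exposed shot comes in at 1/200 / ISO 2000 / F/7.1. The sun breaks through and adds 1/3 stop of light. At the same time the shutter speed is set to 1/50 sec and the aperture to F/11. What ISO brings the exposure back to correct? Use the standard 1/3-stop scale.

Scene light: 1/3 stop brighter.
Shutter speed: 1/200 → 1/160 → 1/125 → 1/100 → 1/80 → 1/60 → 1/50 — 2 stops longer (brighter).
Aperture: f/7.1 → f/8 → f/9 → f/10 → f/11 — 1 1/3 stops narrower (darker).
Net so far: 1 stop brighter. ISO: 2000 → 1600 → 1250 → 1000.

ISO 1000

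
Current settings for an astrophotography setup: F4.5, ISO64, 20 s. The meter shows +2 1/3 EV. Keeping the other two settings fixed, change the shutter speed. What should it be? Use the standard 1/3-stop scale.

4 s

Overexposed by 2 1/3 stops → need 2 1/3 stops darker.
Shutter speed: 20 → 15 → 13 → 10 → 8 → 6 → 5 → 4.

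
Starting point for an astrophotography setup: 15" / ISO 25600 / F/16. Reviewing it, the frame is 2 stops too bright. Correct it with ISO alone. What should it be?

Overexposed by 2 stops → need 2 stops darker.
ISO: 25600 → 12800 → 6400.

ISO 6400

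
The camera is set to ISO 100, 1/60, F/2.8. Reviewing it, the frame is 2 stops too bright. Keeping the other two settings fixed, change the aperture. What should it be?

Overexposed by 2 stops → need 2 stops darker.
Aperture: f/2.8 → f/4 → f/5.6.

f/5.6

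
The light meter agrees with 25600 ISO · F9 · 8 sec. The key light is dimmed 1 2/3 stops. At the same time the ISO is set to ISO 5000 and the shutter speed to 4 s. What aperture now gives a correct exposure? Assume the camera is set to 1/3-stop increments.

f/1.6

Scene light: 1 2/3 stops darker.
ISO: 25600 → 20000 → 16000 → 12800 → 10000 → 8000 → 6400 → 5000 — 2 1/3 stops dropped (darker).
Shutter speed: 8 → 6 → 5 → 4 — 1 stop faster (darker).
Net so far: 5 stops darker. Aperture: f/9 → f/8 → f/7.1 → f/6.3 → f/5.6 → f/5 → f/4.5 → f/4 → f/3.5 → f/3.2 → f/2.8 → f/2.5 → f/2.2 → f/2 → f/1.8 → f/1.6.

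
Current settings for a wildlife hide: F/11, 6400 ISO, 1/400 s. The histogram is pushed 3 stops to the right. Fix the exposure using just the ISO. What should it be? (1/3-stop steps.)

ISO 800

Overexposed by 3 stops → need 3 stops darker.
ISO: 6400 → 5000 → 4000 → 3200 → 2500 → 2000 → 1600 → 1250 → 1000 → 800.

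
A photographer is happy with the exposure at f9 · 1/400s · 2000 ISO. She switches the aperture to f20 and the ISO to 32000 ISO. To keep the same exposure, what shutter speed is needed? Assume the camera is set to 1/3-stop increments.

1/1250s

Aperture: f/9 → f/10 → f/11 → f/13 → f/14 → f/16 → f/18 → f/20 — 2 1/3 stops smaller aperture (darker).
ISO: 2000 → 2500 → 3200 → 4000 → 5000 → 6400 → 8000 → 10000 → 12800 → 16000 → 20000 → 25600 → 32000 — 4 stops raised (brighter).
Net change so far: 1 2/3 stops brighter. Offset with the shutter speed: 1/400 → 1/500 → 1/640 → 1/800 → 1/1000 → 1/1250.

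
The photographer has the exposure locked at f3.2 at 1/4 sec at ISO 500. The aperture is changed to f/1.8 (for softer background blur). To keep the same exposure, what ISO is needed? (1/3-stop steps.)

ISO 160

Aperture: f/3.2 → f/2.8 → f/2.5 → f/2.2 → f/2 → f/1.8 — 1 2/3 stops larger aperture (brighter).
Need 1 2/3 stops darker from the ISO: 500 → 400 → 320 → 250 → 200 → 160.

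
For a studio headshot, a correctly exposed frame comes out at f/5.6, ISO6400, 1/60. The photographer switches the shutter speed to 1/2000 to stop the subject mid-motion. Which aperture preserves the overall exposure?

f/1.0

Shutter speed: 1/60 → 1/125 → 1/250 → 1/500 → 1/1000 → 1/2000 — 5 stops shorter (darker).
Need 5 stops brighter from the aperture: f/5.6 → f/4 → f/2.8 → f/2 → f/1.4 → f/1.0.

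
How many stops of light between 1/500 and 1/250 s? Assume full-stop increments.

1/500 → 1/250 — count the steps: 1 stop.

1 stop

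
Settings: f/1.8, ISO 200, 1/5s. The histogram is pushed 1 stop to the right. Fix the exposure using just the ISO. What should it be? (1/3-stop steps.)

ISO 100

Overexposed by 1 stop → need 1 stop darker.
ISO: 200 → 160 → 125 → 100.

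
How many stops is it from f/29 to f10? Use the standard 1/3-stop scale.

3 stops

f/29 → f/25 → f/22 → f/20 → f/18 → f/16 → f/14 → f/13 → f/11 → f/10 — count the steps: 9 third-stops = 3 stops.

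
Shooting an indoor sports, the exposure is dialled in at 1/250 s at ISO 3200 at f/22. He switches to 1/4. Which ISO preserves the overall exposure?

ISO 50

Shutter speed: 1/250 → 1/125 → 1/60 → 1/30 → 1/15 → 1/8 → 1/4 — 6 stops slower (brighter).
Need 6 stops darker from the ISO: 3200 → 1600 → 800 → 400 → 200 → 100 → 50.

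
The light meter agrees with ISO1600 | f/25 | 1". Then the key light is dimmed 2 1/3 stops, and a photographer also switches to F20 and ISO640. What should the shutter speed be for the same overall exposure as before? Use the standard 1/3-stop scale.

8 s

Scene light: 2 1/3 stops darker.
Aperture: f/25 → f/22 → f/20 — 2/3 stop wider (brighter).
ISO: 1600 → 1250 → 1000 → 800 → 640 — 1 1/3 stops dropped (darker).
Net so far: 3 stops darker. Shutter speed: 1 → 1.3 → 1.6 → 2 → 2.5 → 3.2 → 4 → 5 → 6 → 8.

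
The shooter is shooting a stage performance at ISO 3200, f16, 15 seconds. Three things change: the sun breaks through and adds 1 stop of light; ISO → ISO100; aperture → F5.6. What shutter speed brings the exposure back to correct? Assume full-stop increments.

30 s

Scene light: 1 stop brighter.
ISO: 3200 → 1600 → 800 → 400 → 200 → 100 — 5 stops dropped (darker).
Aperture: f/16 → f/11 → f/8 → f/5.6 — 3 stops wider (brighter).
Net so far: 1 stop darker. Shutter speed: 15 → 30.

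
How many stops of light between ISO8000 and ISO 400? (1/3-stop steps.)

4 1/3 stops

8000 → 6400 → 5000 → 4000 → 3200 → 2500 → 2000 → 1600 → 1250 → 1000 → 800 → 640 → 500 → 400 — count the steps: 13 third-stops = 4 1/3 stops.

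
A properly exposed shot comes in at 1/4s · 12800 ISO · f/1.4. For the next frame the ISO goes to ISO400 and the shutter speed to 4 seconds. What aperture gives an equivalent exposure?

f/1.0

ISO: 12800 → 6400 → 3200 → 1600 → 800 → 400 — 5 stops lower (darker).
Shutter speed: 1/4 → 1/2 → 1 → 2 → 4 — 4 stops slower (brighter).
Net change so far: 1 stop darker. Offset with the aperture: f/1.4 → f/1.0.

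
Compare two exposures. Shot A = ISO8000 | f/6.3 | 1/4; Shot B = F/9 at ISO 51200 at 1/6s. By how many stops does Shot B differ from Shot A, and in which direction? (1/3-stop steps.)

Aperture: f/6.3 → f/7.1 → f/8 → f/9 — 1 stop stopped down (darker).
Shutter speed: 1/4 → 1/5 → 1/6 — 2/3 stop shorter (darker).
ISO: 8000 → 10000 → 12800 → 16000 → 20000 → 25600 → 32000 → 40000 → 51200 — 2 2/3 stops raised (brighter).
Net: −1 −2/3 +2 2/3 = +1 stop.

1 stop brighter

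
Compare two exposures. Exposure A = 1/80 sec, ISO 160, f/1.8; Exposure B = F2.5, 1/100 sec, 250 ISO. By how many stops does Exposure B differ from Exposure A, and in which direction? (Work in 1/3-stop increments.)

2/3 stop darker

Aperture: f/1.8 → f/2 → f/2.2 → f/2.5 — 1 stop smaller aperture (darker).
Shutter speed: 1/80 → 1/100 — 1/3 stop shorter (darker).
ISO: 160 → 200 → 250 — 2/3 stop higher (brighter).
Net: −1 −1/3 +2/3 = −2/3 stops.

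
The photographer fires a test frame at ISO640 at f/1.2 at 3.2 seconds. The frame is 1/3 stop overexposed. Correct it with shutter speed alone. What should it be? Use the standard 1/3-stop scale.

Overexposed by 1/3 stop → need 1/3 stop darker.
Shutter speed: 3.2 → 2.5.

2.5 s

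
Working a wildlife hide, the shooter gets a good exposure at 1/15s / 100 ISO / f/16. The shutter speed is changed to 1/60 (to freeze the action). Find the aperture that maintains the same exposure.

Shutter speed: 1/15 → 1/30 → 1/60 — 2 stops faster (darker).
Need 2 stops brighter from the aperture: f/16 → f/11 → f/8.

f/8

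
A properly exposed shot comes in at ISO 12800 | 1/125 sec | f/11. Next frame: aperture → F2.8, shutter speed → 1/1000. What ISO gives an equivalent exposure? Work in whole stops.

ISO 6400

Aperture: f/11 → f/8 → f/5.6 → f/4 → f/2.8 — 4 stops opened up (brighter).
Shutter speed: 1/125 → 1/250 → 1/500 → 1/1000 — 3 stops faster (darker).
Net change so far: 1 stop brighter. Offset with the ISO: 12800 → 6400.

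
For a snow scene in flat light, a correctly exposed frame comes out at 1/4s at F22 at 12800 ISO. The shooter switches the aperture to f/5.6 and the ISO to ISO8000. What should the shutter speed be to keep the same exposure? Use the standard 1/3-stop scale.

Aperture: f/22 → f/20 → f/18 → f/16 → f/14 → f/13 → f/11 → f/10 → f/9 → f/8 → f/7.1 → f/6.3 → f/5.6 — 4 stops wider (brighter).
ISO: 12800 → 10000 → 8000 — 2/3 stop dropped (darker).
Net change so far: 3 1/3 stops brighter. Offset with the shutter speed: 1/4 → 1/5 → 1/6 → 1/8 → 1/10 → 1/13 → 1/15 → 1/20 → 1/25 → 1/30 → 1/40.

1/40s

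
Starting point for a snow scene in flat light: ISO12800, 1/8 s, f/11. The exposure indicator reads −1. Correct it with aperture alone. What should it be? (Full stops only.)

Underexposed by 1 stop → need 1 stop brighter.
Aperture: f/11 → f/8.

f/8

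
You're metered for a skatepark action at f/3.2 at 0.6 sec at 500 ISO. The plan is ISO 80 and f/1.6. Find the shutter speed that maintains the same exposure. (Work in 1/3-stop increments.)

1 s

ISO: 500 → 400 → 320 → 250 → 200 → 160 → 125 → 100 → 80 — 2 2/3 stops lower (darker).
Aperture: f/3.2 → f/2.8 → f/2.5 → f/2.2 → f/2 → f/1.8 → f/1.6 — 2 stops opened up (brighter).
Net change so far: 2/3 stop darker. Offset with the shutter speed: 0.6 → 0.8 → 1.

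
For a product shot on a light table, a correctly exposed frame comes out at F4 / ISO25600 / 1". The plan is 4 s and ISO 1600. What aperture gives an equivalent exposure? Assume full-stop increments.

f/2

Shutter speed: 1 → 2 → 4 — 2 stops longer (brighter).
ISO: 25600 → 12800 → 6400 → 3200 → 1600 — 4 stops dropped (darker).
Net change so far: 2 stops darker. Offset with the aperture: f/4 → f/2.8 → f/2.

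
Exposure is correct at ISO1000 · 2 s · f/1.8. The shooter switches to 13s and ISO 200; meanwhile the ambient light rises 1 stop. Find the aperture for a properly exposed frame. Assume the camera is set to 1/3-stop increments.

Scene light: 1 stop brighter.
Shutter speed: 2 → 2.5 → 3.2 → 4 → 5 → 6 → 8 → 10 → 13 — 2 2/3 stops longer (brighter).
ISO: 1000 → 800 → 640 → 500 → 400 → 320 → 250 → 200 — 2 1/3 stops lower (darker).
Net so far: 1 1/3 stops brighter. Aperture: f/1.8 → f/2 → f/2.2 → f/2.5 → f/2.8.

f/2.8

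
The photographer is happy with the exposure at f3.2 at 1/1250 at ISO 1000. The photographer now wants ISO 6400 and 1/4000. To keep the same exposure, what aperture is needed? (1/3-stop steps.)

f/4.5

ISO: 1000 → 1250 → 1600 → 2000 → 2500 → 3200 → 4000 → 5000 → 6400 — 2 2/3 stops raised (brighter).
Shutter speed: 1/1250 → 1/1600 → 1/2000 → 1/2500 → 1/3200 → 1/4000 — 1 2/3 stops shorter (darker).
Net change so far: 1 stop brighter. Offset with the aperture: f/3.2 → f/3.5 → f/4 → f/4.5.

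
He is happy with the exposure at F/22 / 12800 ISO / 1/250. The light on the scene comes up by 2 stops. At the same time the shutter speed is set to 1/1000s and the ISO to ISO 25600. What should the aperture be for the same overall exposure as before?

Scene light: 2 stops brighter.
Shutter speed: 1/250 → 1/500 → 1/1000 — 2 stops shorter (darker).
ISO: 12800 → 25600 — 1 stop raised (brighter).
Net so far: 1 stop brighter. Aperture: f/22 → f/32.

f/32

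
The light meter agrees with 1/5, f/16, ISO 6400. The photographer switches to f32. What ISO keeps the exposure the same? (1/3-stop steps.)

ISO 25600

Aperture: f/16 → f/18 → f/20 → f/22 → f/25 → f/29 → f/32 — 2 stops narrower (darker).
Need 2 stops brighter from the ISO: 6400 → 8000 → 10000 → 12800 → 16000 → 20000 → 25600.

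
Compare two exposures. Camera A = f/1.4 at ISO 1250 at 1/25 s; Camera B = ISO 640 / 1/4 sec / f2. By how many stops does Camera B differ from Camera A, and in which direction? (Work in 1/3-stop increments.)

2/3 stop brighter

Aperture: f/1.4 → f/1.6 → f/1.8 → f/2 — 1 stop smaller aperture (darker).
Shutter speed: 1/25 → 1/20 → 1/15 → 1/13 → 1/10 → 1/8 → 1/6 → 1/5 → 1/4 — 2 2/3 stops longer (brighter).
ISO: 1250 → 1000 → 800 → 640 — 1 stop lower (darker).
Net: −1 +2 2/3 −1 = +2/3 stops.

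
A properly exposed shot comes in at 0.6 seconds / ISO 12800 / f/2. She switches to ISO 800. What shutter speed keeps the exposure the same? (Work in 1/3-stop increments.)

ISO: 12800 → 10000 → 8000 → 6400 → 5000 → 4000 → 3200 → 2500 → 2000 → 1600 → 1250 → 1000 → 800 — 4 stops dropped (darker).
Need 4 stops brighter from the shutter speed: 0.6 → 0.8 → 1 → 1.3 → 1.6 → 2 → 2.5 → 3.2 → 4 → 5 → 6 → 8 → 10.

10 s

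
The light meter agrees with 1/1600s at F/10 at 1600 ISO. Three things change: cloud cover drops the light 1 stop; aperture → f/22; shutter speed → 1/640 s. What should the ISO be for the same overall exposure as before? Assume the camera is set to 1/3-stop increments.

Scene light: 1 stop darker.
Aperture: f/10 → f/11 → f/13 → f/14 → f/16 → f/18 → f/20 → f/22 — 2 1/3 stops stopped down (darker).
Shutter speed: 1/1600 → 1/1250 → 1/1000 → 1/800 → 1/640 — 1 1/3 stops longer (brighter).
Net so far: 2 stops darker. ISO: 1600 → 2000 → 2500 → 3200 → 4000 → 5000 → 6400.

ISO 6400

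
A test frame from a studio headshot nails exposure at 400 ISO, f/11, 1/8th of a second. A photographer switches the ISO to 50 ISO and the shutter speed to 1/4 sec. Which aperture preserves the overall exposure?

ISO: 400 → 200 → 100 → 50 — 3 stops lower (darker).
Shutter speed: 1/8 → 1/4 — 1 stop slower (brighter).
Net change so far: 2 stops darker. Offset with the aperture: f/11 → f/8 → f/5.6.

f/5.6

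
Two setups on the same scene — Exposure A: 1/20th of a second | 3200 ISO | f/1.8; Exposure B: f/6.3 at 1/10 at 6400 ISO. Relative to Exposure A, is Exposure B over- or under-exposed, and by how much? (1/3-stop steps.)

Aperture: f/1.8 → f/2 → f/2.2 → f/2.5 → f/2.8 → f/3.2 → f/3.5 → f/4 → f/4.5 → f/5 → f/5.6 → f/6.3 — 3 2/3 stops stopped down (darker).
Shutter speed: 1/20 → 1/15 → 1/13 → 1/10 — 1 stop longer (brighter).
ISO: 3200 → 4000 → 5000 → 6400 — 1 stop higher (brighter).
Net: −3 2/3 +1 +1 = −1 2/3 stops.

1 2/3 stops darker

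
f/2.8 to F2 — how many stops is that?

1 stop

f/2.8 → f/2 — count the steps: 1 stop.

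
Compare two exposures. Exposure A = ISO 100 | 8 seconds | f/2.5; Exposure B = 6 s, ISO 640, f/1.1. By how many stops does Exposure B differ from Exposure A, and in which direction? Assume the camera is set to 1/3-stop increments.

Aperture: f/2.5 → f/2.2 → f/2 → f/1.8 → f/1.6 → f/1.4 → f/1.2 → f/1.1 — 2 1/3 stops wider (brighter).
Shutter speed: 8 → 6 — 1/3 stop shorter (darker).
ISO: 100 → 125 → 160 → 200 → 250 → 320 → 400 → 500 → 640 — 2 2/3 stops higher (brighter).
Net: +2 1/3 −1/3 +2 2/3 = +4 2/3 stops.

4 2/3 stops brighter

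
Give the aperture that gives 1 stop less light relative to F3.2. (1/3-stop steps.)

Aperture: f/3.2 → f/3.5 → f/4 → f/4.5 — 1 stop narrower (darker).

f/4.5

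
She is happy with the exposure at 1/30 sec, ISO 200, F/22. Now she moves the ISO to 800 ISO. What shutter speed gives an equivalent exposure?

ISO: 200 → 400 → 800 — 2 stops raised (brighter).
Need 2 stops darker from the shutter speed: 1/30 → 1/60 → 1/125.

1/125s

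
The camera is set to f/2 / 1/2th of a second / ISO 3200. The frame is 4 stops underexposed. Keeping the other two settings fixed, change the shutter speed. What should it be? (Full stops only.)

Underexposed by 4 stops → need 4 stops brighter.
Shutter speed: 1/2 → 1 → 2 → 4 → 8.

8 s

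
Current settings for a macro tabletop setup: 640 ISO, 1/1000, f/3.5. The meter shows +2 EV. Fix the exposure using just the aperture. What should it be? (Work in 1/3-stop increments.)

Overexposed by 2 stops → need 2 stops darker.
Aperture: f/3.5 → f/4 → f/4.5 → f/5 → f/5.6 → f/6.3 → f/7.1.

f/7.1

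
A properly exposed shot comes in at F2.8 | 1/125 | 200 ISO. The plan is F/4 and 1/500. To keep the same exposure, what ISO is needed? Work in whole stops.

ISO 1600

Aperture: f/2.8 → f/4 — 1 stop stopped down (darker).
Shutter speed: 1/125 → 1/250 → 1/500 — 2 stops shorter (darker).
Net change so far: 3 stops darker. Offset with the ISO: 200 → 400 → 800 → 1600.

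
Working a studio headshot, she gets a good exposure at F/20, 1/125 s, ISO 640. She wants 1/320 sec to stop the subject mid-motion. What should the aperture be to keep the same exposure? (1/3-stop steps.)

Shutter speed: 1/125 → 1/160 → 1/200 → 1/250 → 1/320 — 1 1/3 stops faster (darker).
Need 1 1/3 stops brighter from the aperture: f/20 → f/18 → f/16 → f/14 → f/13.

f/13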